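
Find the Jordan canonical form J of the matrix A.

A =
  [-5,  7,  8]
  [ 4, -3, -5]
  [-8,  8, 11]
J_3(1)

The characteristic polynomial is
  det(x·I − A) = x^3 - 3*x^2 + 3*x - 1 = (x - 1)^3

Eigenvalues and multiplicities (the geometric multiplicity of λ is n − rank(A − λI), which equals the number of Jordan blocks for λ):
  λ = 1: algebraic multiplicity = 3, geometric multiplicity = 1

Determining the block sizes for each eigenvalue:
  λ = 1: one block (gm = 1), so the single block has size am = 3 → block sizes [3]

Assembling the blocks gives a Jordan form
J =
  [1, 1, 0]
  [0, 1, 1]
  [0, 0, 1]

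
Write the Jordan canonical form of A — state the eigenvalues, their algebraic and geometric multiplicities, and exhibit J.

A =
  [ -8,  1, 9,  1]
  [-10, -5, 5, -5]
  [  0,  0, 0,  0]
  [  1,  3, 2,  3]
J_2(-5) ⊕ J_1(0) ⊕ J_1(0)

The characteristic polynomial is
  det(x·I − A) = x^4 + 10*x^3 + 25*x^2 = x^2*(x + 5)^2

Eigenvalues and multiplicities (the geometric multiplicity of λ is n − rank(A − λI), which equals the number of Jordan blocks for λ):
  λ = -5: algebraic multiplicity = 2, geometric multiplicity = 1
  λ = 0: algebraic multiplicity = 2, geometric multiplicity = 2

Determining the block sizes for each eigenvalue:
  λ = -5: one block (gm = 1), so the single block has size am = 2 → block sizes [2]
  λ = 0: gm = am = 2, so every block has size 1 → block sizes [1, 1]

Assembling the blocks gives a Jordan form
J =
  [-5,  1, 0, 0]
  [ 0, -5, 0, 0]
  [ 0,  0, 0, 0]
  [ 0,  0, 0, 0]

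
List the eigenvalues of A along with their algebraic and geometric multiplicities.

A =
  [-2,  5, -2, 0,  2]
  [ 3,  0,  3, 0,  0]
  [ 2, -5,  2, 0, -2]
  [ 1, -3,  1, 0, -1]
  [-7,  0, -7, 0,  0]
λ = 0: alg = 5, geom = 2

Step 1 — factor the characteristic polynomial to read off the algebraic multiplicities:
  χ_A(x) = x^5

Step 2 — compute geometric multiplicities via the rank-nullity identity g(λ) = n − rank(A − λI):
  rank(A − (0)·I) = 3, so dim ker(A − (0)·I) = n − 3 = 2

Summary:
  λ = 0: algebraic multiplicity = 5, geometric multiplicity = 2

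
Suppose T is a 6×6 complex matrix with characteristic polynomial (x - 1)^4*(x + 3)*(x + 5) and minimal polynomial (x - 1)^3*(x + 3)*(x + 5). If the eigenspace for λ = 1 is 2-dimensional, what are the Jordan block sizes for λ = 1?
Block sizes for λ = 1: [3, 1]

Step 1 — from the characteristic polynomial, algebraic multiplicity of λ = 1 is 4. From dim ker(T − (1)·I) = 2, there are exactly 2 Jordan blocks for λ = 1.
Step 2 — from the minimal polynomial, the factor (x − 1)^3 tells us the largest block for λ = 1 has size 3.
Step 3 — with total size 4, 2 blocks, and largest block 3, the block sizes (in nonincreasing order) are [3, 1].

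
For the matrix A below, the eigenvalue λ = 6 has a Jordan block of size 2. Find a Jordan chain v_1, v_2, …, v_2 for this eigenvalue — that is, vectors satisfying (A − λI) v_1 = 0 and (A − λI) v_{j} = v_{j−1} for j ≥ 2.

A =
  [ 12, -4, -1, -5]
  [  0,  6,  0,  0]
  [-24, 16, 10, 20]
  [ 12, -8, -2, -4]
A Jordan chain for λ = 6 of length 2:
v_1 = (6, 0, -24, 12)ᵀ
v_2 = (1, 0, 0, 0)ᵀ

Let N = A − (6)·I. We want v_2 with N^2 v_2 = 0 but N^1 v_2 ≠ 0; then v_{j-1} := N · v_j for j = 2, …, 2.

Pick v_2 = (1, 0, 0, 0)ᵀ.
Then v_1 = N · v_2 = (6, 0, -24, 12)ᵀ.

Sanity check: (A − (6)·I) v_1 = (0, 0, 0, 0)ᵀ = 0. ✓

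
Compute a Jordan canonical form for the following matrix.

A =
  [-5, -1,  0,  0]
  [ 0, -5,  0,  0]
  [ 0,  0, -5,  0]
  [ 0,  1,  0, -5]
J_2(-5) ⊕ J_1(-5) ⊕ J_1(-5)

The characteristic polynomial is
  det(x·I − A) = x^4 + 20*x^3 + 150*x^2 + 500*x + 625 = (x + 5)^4

Eigenvalues and multiplicities (the geometric multiplicity of λ is n − rank(A − λI), which equals the number of Jordan blocks for λ):
  λ = -5: algebraic multiplicity = 4, geometric multiplicity = 3

Determining the block sizes for each eigenvalue:
  λ = -5: 3 blocks summing to 4 forces exactly one block of size 2 and the rest size 1 → block sizes [2, 1, 1]

Assembling the blocks gives a Jordan form
J =
  [-5,  1,  0,  0]
  [ 0, -5,  0,  0]
  [ 0,  0, -5,  0]
  [ 0,  0,  0, -5]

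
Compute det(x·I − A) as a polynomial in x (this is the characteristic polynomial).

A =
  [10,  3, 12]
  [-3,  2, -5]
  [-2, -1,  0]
x^3 - 12*x^2 + 48*x - 64

Expanding det(x·I − A) (e.g. by cofactor expansion or by noting that A is similar to its Jordan form J, which has the same characteristic polynomial as A) gives
  χ_A(x) = x^3 - 12*x^2 + 48*x - 64
which factors as (x - 4)^3. The eigenvalues (with algebraic multiplicities) are λ = 4 with multiplicity 3.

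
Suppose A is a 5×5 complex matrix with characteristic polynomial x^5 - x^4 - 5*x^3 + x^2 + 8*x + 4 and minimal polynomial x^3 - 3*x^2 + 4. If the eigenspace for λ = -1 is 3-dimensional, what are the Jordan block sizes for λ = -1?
Block sizes for λ = -1: [1, 1, 1]

Step 1 — from the characteristic polynomial, algebraic multiplicity of λ = -1 is 3. From dim ker(A − (-1)·I) = 3, there are exactly 3 Jordan blocks for λ = -1.
Step 2 — from the minimal polynomial, the factor (x + 1) tells us the largest block for λ = -1 has size 1.
Step 3 — with total size 3, 3 blocks, and largest block 1, the block sizes (in nonincreasing order) are [1, 1, 1].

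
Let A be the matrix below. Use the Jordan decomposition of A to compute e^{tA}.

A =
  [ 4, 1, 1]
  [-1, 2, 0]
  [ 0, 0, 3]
e^{tA} =
  [t*exp(3*t) + exp(3*t), t*exp(3*t), t^2*exp(3*t)/2 + t*exp(3*t)]
  [-t*exp(3*t), -t*exp(3*t) + exp(3*t), -t^2*exp(3*t)/2]
  [0, 0, exp(3*t)]

Strategy: write A = P · J · P⁻¹ where J is a Jordan canonical form, so e^{tA} = P · e^{tJ} · P⁻¹, and e^{tJ} can be computed block-by-block.

A has Jordan form
J =
  [3, 1, 0]
  [0, 3, 1]
  [0, 0, 3]
(up to reordering of blocks).

Per-block formulas:
  For a 3×3 Jordan block J_3(3): exp(t · J_3(3)) = e^(3t)·(I + t·N + (t^2/2)·N^2), where N is the 3×3 nilpotent shift.

After assembling e^{tJ} and conjugating by P, we get:

e^{tA} =
  [t*exp(3*t) + exp(3*t), t*exp(3*t), t^2*exp(3*t)/2 + t*exp(3*t)]
  [-t*exp(3*t), -t*exp(3*t) + exp(3*t), -t^2*exp(3*t)/2]
  [0, 0, exp(3*t)]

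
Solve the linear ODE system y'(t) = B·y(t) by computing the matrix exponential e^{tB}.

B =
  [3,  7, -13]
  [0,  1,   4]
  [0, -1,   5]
e^{tB} =
  [exp(3*t), -t^2*exp(3*t)/2 + 7*t*exp(3*t), t^2*exp(3*t) - 13*t*exp(3*t)]
  [0, -2*t*exp(3*t) + exp(3*t), 4*t*exp(3*t)]
  [0, -t*exp(3*t), 2*t*exp(3*t) + exp(3*t)]

Strategy: write B = P · J · P⁻¹ where J is a Jordan canonical form, so e^{tB} = P · e^{tJ} · P⁻¹, and e^{tJ} can be computed block-by-block.

B has Jordan form
J =
  [3, 1, 0]
  [0, 3, 1]
  [0, 0, 3]
(up to reordering of blocks).

Per-block formulas:
  For a 3×3 Jordan block J_3(3): exp(t · J_3(3)) = e^(3t)·(I + t·N + (t^2/2)·N^2), where N is the 3×3 nilpotent shift.

After assembling e^{tJ} and conjugating by P, we get:

e^{tB} =
  [exp(3*t), -t^2*exp(3*t)/2 + 7*t*exp(3*t), t^2*exp(3*t) - 13*t*exp(3*t)]
  [0, -2*t*exp(3*t) + exp(3*t), 4*t*exp(3*t)]
  [0, -t*exp(3*t), 2*t*exp(3*t) + exp(3*t)]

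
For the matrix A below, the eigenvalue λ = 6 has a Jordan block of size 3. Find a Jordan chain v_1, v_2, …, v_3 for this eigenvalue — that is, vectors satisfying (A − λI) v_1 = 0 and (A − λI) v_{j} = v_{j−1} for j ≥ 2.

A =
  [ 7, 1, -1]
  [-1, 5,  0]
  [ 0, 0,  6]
A Jordan chain for λ = 6 of length 3:
v_1 = (-1, 1, 0)ᵀ
v_2 = (-1, 0, 0)ᵀ
v_3 = (0, 0, 1)ᵀ

Let N = A − (6)·I. We want v_3 with N^3 v_3 = 0 but N^2 v_3 ≠ 0; then v_{j-1} := N · v_j for j = 3, …, 2.

Pick v_3 = (0, 0, 1)ᵀ.
Then v_2 = N · v_3 = (-1, 0, 0)ᵀ.
Then v_1 = N · v_2 = (-1, 1, 0)ᵀ.

Sanity check: (A − (6)·I) v_1 = (0, 0, 0)ᵀ = 0. ✓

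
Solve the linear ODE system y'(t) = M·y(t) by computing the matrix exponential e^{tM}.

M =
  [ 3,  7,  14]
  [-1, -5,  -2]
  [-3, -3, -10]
e^{tM} =
  [7*t*exp(-4*t) + exp(-4*t), 7*t*exp(-4*t), 14*t*exp(-4*t)]
  [-t*exp(-4*t), -t*exp(-4*t) + exp(-4*t), -2*t*exp(-4*t)]
  [-3*t*exp(-4*t), -3*t*exp(-4*t), -6*t*exp(-4*t) + exp(-4*t)]

Strategy: write M = P · J · P⁻¹ where J is a Jordan canonical form, so e^{tM} = P · e^{tJ} · P⁻¹, and e^{tJ} can be computed block-by-block.

M has Jordan form
J =
  [-4,  1,  0]
  [ 0, -4,  0]
  [ 0,  0, -4]
(up to reordering of blocks).

Per-block formulas:
  For a 1×1 block at λ = -4: exp(t · [-4]) = [e^(-4t)].
  For a 2×2 Jordan block J_2(-4): exp(t · J_2(-4)) = e^(-4t)·(I + t·N), where N is the 2×2 nilpotent shift.

After assembling e^{tJ} and conjugating by P, we get:

e^{tM} =
  [7*t*exp(-4*t) + exp(-4*t), 7*t*exp(-4*t), 14*t*exp(-4*t)]
  [-t*exp(-4*t), -t*exp(-4*t) + exp(-4*t), -2*t*exp(-4*t)]
  [-3*t*exp(-4*t), -3*t*exp(-4*t), -6*t*exp(-4*t) + exp(-4*t)]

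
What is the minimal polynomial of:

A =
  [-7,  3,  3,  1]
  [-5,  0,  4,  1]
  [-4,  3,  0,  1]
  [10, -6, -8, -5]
x^3 + 9*x^2 + 27*x + 27

The characteristic polynomial is χ_A(x) = (x + 3)^4, so the eigenvalues are known. The minimal polynomial is
  m_A(x) = Π_λ (x − λ)^{k_λ}
where k_λ is the size of the *largest* Jordan block for λ (equivalently, the smallest k with (A − λI)^k v = 0 for every generalised eigenvector v of λ).

  λ = -3: largest Jordan block has size 3, contributing (x + 3)^3

So m_A(x) = (x + 3)^3 = x^3 + 9*x^2 + 27*x + 27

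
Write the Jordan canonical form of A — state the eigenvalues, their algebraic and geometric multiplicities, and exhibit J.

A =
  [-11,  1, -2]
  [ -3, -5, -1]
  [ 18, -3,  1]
J_3(-5)

The characteristic polynomial is
  det(x·I − A) = x^3 + 15*x^2 + 75*x + 125 = (x + 5)^3

Eigenvalues and multiplicities (the geometric multiplicity of λ is n − rank(A − λI), which equals the number of Jordan blocks for λ):
  λ = -5: algebraic multiplicity = 3, geometric multiplicity = 1

Determining the block sizes for each eigenvalue:
  λ = -5: one block (gm = 1), so the single block has size am = 3 → block sizes [3]

Assembling the blocks gives a Jordan form
J =
  [-5,  1,  0]
  [ 0, -5,  1]
  [ 0,  0, -5]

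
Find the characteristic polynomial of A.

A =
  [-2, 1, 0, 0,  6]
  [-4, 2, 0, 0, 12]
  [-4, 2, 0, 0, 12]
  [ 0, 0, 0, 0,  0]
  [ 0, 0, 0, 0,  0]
x^5

Expanding det(x·I − A) (e.g. by cofactor expansion or by noting that A is similar to its Jordan form J, which has the same characteristic polynomial as A) gives
  χ_A(x) = x^5
which factors as x^5. The eigenvalues (with algebraic multiplicities) are λ = 0 with multiplicity 5.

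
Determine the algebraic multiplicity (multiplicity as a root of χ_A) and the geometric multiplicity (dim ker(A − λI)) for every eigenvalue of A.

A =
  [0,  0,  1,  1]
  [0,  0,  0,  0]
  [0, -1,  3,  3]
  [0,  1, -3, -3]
λ = 0: alg = 4, geom = 2

Step 1 — factor the characteristic polynomial to read off the algebraic multiplicities:
  χ_A(x) = x^4

Step 2 — compute geometric multiplicities via the rank-nullity identity g(λ) = n − rank(A − λI):
  rank(A − (0)·I) = 2, so dim ker(A − (0)·I) = n − 2 = 2

Summary:
  λ = 0: algebraic multiplicity = 4, geometric multiplicity = 2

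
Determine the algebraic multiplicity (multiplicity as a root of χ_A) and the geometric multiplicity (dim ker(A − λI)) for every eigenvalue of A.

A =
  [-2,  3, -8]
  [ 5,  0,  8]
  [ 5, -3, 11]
λ = 3: alg = 3, geom = 2

Step 1 — factor the characteristic polynomial to read off the algebraic multiplicities:
  χ_A(x) = (x - 3)^3

Step 2 — compute geometric multiplicities via the rank-nullity identity g(λ) = n − rank(A − λI):
  rank(A − (3)·I) = 1, so dim ker(A − (3)·I) = n − 1 = 2

Summary:
  λ = 3: algebraic multiplicity = 3, geometric multiplicity = 2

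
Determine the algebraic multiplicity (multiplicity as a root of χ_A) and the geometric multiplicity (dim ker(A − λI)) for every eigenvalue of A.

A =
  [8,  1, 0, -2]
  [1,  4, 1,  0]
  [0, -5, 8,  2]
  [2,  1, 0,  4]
λ = 6: alg = 4, geom = 2

Step 1 — factor the characteristic polynomial to read off the algebraic multiplicities:
  χ_A(x) = (x - 6)^4

Step 2 — compute geometric multiplicities via the rank-nullity identity g(λ) = n − rank(A − λI):
  rank(A − (6)·I) = 2, so dim ker(A − (6)·I) = n − 2 = 2

Summary:
  λ = 6: algebraic multiplicity = 4, geometric multiplicity = 2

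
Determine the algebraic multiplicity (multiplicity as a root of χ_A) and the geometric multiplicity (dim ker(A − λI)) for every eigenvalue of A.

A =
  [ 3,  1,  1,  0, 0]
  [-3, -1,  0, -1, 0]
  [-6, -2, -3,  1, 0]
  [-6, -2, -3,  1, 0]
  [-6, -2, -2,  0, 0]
λ = 0: alg = 5, geom = 3

Step 1 — factor the characteristic polynomial to read off the algebraic multiplicities:
  χ_A(x) = x^5

Step 2 — compute geometric multiplicities via the rank-nullity identity g(λ) = n − rank(A − λI):
  rank(A − (0)·I) = 2, so dim ker(A − (0)·I) = n − 2 = 3

Summary:
  λ = 0: algebraic multiplicity = 5, geometric multiplicity = 3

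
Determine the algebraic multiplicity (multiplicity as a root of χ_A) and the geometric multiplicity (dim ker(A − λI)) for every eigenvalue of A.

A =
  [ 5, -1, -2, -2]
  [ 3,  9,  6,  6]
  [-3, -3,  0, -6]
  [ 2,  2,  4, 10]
λ = 6: alg = 4, geom = 3

Step 1 — factor the characteristic polynomial to read off the algebraic multiplicities:
  χ_A(x) = (x - 6)^4

Step 2 — compute geometric multiplicities via the rank-nullity identity g(λ) = n − rank(A − λI):
  rank(A − (6)·I) = 1, so dim ker(A − (6)·I) = n − 1 = 3

Summary:
  λ = 6: algebraic multiplicity = 4, geometric multiplicity = 3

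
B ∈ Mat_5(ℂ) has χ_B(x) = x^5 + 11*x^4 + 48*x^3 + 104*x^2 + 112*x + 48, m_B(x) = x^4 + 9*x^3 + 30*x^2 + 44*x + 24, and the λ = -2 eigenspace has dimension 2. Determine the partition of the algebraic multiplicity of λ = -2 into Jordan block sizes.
Block sizes for λ = -2: [3, 1]

Step 1 — from the characteristic polynomial, algebraic multiplicity of λ = -2 is 4. From dim ker(B − (-2)·I) = 2, there are exactly 2 Jordan blocks for λ = -2.
Step 2 — from the minimal polynomial, the factor (x + 2)^3 tells us the largest block for λ = -2 has size 3.
Step 3 — with total size 4, 2 blocks, and largest block 3, the block sizes (in nonincreasing order) are [3, 1].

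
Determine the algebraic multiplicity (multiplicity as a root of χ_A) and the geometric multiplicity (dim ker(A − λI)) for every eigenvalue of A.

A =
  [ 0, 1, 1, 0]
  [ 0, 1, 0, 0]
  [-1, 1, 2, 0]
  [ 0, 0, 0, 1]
λ = 1: alg = 4, geom = 3

Step 1 — factor the characteristic polynomial to read off the algebraic multiplicities:
  χ_A(x) = (x - 1)^4

Step 2 — compute geometric multiplicities via the rank-nullity identity g(λ) = n − rank(A − λI):
  rank(A − (1)·I) = 1, so dim ker(A − (1)·I) = n − 1 = 3

Summary:
  λ = 1: algebraic multiplicity = 4, geometric multiplicity = 3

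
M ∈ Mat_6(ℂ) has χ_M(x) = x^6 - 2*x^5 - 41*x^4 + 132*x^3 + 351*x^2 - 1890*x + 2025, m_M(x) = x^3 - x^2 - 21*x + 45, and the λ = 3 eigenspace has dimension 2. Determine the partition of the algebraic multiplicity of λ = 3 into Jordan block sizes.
Block sizes for λ = 3: [2, 2]

Step 1 — from the characteristic polynomial, algebraic multiplicity of λ = 3 is 4. From dim ker(M − (3)·I) = 2, there are exactly 2 Jordan blocks for λ = 3.
Step 2 — from the minimal polynomial, the factor (x − 3)^2 tells us the largest block for λ = 3 has size 2.
Step 3 — with total size 4, 2 blocks, and largest block 2, the block sizes (in nonincreasing order) are [2, 2].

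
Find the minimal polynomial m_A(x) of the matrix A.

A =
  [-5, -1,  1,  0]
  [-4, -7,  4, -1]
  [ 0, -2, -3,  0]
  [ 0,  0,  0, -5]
x^3 + 15*x^2 + 75*x + 125

The characteristic polynomial is χ_A(x) = (x + 5)^4, so the eigenvalues are known. The minimal polynomial is
  m_A(x) = Π_λ (x − λ)^{k_λ}
where k_λ is the size of the *largest* Jordan block for λ (equivalently, the smallest k with (A − λI)^k v = 0 for every generalised eigenvector v of λ).

  λ = -5: largest Jordan block has size 3, contributing (x + 5)^3

So m_A(x) = (x + 5)^3 = x^3 + 15*x^2 + 75*x + 125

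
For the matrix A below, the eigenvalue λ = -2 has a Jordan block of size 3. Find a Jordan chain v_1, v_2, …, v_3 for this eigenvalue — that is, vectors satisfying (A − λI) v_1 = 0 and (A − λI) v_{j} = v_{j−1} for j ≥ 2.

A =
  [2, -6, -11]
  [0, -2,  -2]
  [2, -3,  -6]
A Jordan chain for λ = -2 of length 3:
v_1 = (-6, -4, 0)ᵀ
v_2 = (4, 0, 2)ᵀ
v_3 = (1, 0, 0)ᵀ

Let N = A − (-2)·I. We want v_3 with N^3 v_3 = 0 but N^2 v_3 ≠ 0; then v_{j-1} := N · v_j for j = 3, …, 2.

Pick v_3 = (1, 0, 0)ᵀ.
Then v_2 = N · v_3 = (4, 0, 2)ᵀ.
Then v_1 = N · v_2 = (-6, -4, 0)ᵀ.

Sanity check: (A − (-2)·I) v_1 = (0, 0, 0)ᵀ = 0. ✓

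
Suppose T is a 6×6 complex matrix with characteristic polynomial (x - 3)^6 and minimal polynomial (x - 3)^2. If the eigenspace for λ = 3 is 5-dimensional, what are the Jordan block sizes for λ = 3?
Block sizes for λ = 3: [2, 1, 1, 1, 1]

Step 1 — from the characteristic polynomial, algebraic multiplicity of λ = 3 is 6. From dim ker(T − (3)·I) = 5, there are exactly 5 Jordan blocks for λ = 3.
Step 2 — from the minimal polynomial, the factor (x − 3)^2 tells us the largest block for λ = 3 has size 2.
Step 3 — with total size 6, 5 blocks, and largest block 2, the block sizes (in nonincreasing order) are [2, 1, 1, 1, 1].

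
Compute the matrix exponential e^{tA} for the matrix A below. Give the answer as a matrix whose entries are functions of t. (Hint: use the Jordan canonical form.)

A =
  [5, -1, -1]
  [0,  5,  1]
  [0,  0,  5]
e^{tA} =
  [exp(5*t), -t*exp(5*t), -t^2*exp(5*t)/2 - t*exp(5*t)]
  [0, exp(5*t), t*exp(5*t)]
  [0, 0, exp(5*t)]

Strategy: write A = P · J · P⁻¹ where J is a Jordan canonical form, so e^{tA} = P · e^{tJ} · P⁻¹, and e^{tJ} can be computed block-by-block.

A has Jordan form
J =
  [5, 1, 0]
  [0, 5, 1]
  [0, 0, 5]
(up to reordering of blocks).

Per-block formulas:
  For a 3×3 Jordan block J_3(5): exp(t · J_3(5)) = e^(5t)·(I + t·N + (t^2/2)·N^2), where N is the 3×3 nilpotent shift.

After assembling e^{tJ} and conjugating by P, we get:

e^{tA} =
  [exp(5*t), -t*exp(5*t), -t^2*exp(5*t)/2 - t*exp(5*t)]
  [0, exp(5*t), t*exp(5*t)]
  [0, 0, exp(5*t)]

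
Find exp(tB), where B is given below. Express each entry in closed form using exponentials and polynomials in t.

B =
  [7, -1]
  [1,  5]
e^{tB} =
  [t*exp(6*t) + exp(6*t), -t*exp(6*t)]
  [t*exp(6*t), -t*exp(6*t) + exp(6*t)]

Strategy: write B = P · J · P⁻¹ where J is a Jordan canonical form, so e^{tB} = P · e^{tJ} · P⁻¹, and e^{tJ} can be computed block-by-block.

B has Jordan form
J =
  [6, 1]
  [0, 6]
(up to reordering of blocks).

Per-block formulas:
  For a 2×2 Jordan block J_2(6): exp(t · J_2(6)) = e^(6t)·(I + t·N), where N is the 2×2 nilpotent shift.

After assembling e^{tJ} and conjugating by P, we get:

e^{tB} =
  [t*exp(6*t) + exp(6*t), -t*exp(6*t)]
  [t*exp(6*t), -t*exp(6*t) + exp(6*t)]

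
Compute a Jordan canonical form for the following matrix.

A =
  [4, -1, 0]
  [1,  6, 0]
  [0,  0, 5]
J_2(5) ⊕ J_1(5)

The characteristic polynomial is
  det(x·I − A) = x^3 - 15*x^2 + 75*x - 125 = (x - 5)^3

Eigenvalues and multiplicities (the geometric multiplicity of λ is n − rank(A − λI), which equals the number of Jordan blocks for λ):
  λ = 5: algebraic multiplicity = 3, geometric multiplicity = 2

Determining the block sizes for each eigenvalue:
  λ = 5: 2 blocks summing to 3 forces exactly one block of size 2 and the rest size 1 → block sizes [2, 1]

Assembling the blocks gives a Jordan form
J =
  [5, 1, 0]
  [0, 5, 0]
  [0, 0, 5]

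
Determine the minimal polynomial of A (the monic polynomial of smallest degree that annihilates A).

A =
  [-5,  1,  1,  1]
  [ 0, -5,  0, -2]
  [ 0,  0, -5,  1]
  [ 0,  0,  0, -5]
x^3 + 15*x^2 + 75*x + 125

The characteristic polynomial is χ_A(x) = (x + 5)^4, so the eigenvalues are known. The minimal polynomial is
  m_A(x) = Π_λ (x − λ)^{k_λ}
where k_λ is the size of the *largest* Jordan block for λ (equivalently, the smallest k with (A − λI)^k v = 0 for every generalised eigenvector v of λ).

  λ = -5: largest Jordan block has size 3, contributing (x + 5)^3

So m_A(x) = (x + 5)^3 = x^3 + 15*x^2 + 75*x + 125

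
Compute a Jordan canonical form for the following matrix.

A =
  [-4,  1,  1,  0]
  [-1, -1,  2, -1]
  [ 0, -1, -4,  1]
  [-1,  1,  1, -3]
J_2(-3) ⊕ J_2(-3)

The characteristic polynomial is
  det(x·I − A) = x^4 + 12*x^3 + 54*x^2 + 108*x + 81 = (x + 3)^4

Eigenvalues and multiplicities (the geometric multiplicity of λ is n − rank(A − λI), which equals the number of Jordan blocks for λ):
  λ = -3: algebraic multiplicity = 4, geometric multiplicity = 2

Determining the block sizes for each eigenvalue:
  λ = -3: with am = 4 and gm = 2, the partition is not yet determined (e.g. several partitions of 4 into 2 parts exist). Let N = A − (-3)·I. Computing rank(N^1) = 2, rank(N^2) = 0; the number of blocks of size ≥ j is rank(N^{j−1}) − rank(N^j), giving [2, 2]. So we have 2 block(s) of size 2 → block sizes [2, 2]

Assembling the blocks gives a Jordan form
J =
  [-3,  1,  0,  0]
  [ 0, -3,  0,  0]
  [ 0,  0, -3,  1]
  [ 0,  0,  0, -3]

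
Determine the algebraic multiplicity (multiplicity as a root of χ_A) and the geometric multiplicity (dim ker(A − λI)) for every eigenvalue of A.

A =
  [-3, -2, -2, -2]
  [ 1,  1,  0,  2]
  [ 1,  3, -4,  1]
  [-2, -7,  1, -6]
λ = -3: alg = 4, geom = 2

Step 1 — factor the characteristic polynomial to read off the algebraic multiplicities:
  χ_A(x) = (x + 3)^4

Step 2 — compute geometric multiplicities via the rank-nullity identity g(λ) = n − rank(A − λI):
  rank(A − (-3)·I) = 2, so dim ker(A − (-3)·I) = n − 2 = 2

Summary:
  λ = -3: algebraic multiplicity = 4, geometric multiplicity = 2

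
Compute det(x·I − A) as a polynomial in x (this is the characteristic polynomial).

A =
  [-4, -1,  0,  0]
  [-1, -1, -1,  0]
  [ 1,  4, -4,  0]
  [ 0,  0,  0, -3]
x^4 + 12*x^3 + 54*x^2 + 108*x + 81

Expanding det(x·I − A) (e.g. by cofactor expansion or by noting that A is similar to its Jordan form J, which has the same characteristic polynomial as A) gives
  χ_A(x) = x^4 + 12*x^3 + 54*x^2 + 108*x + 81
which factors as (x + 3)^4. The eigenvalues (with algebraic multiplicities) are λ = -3 with multiplicity 4.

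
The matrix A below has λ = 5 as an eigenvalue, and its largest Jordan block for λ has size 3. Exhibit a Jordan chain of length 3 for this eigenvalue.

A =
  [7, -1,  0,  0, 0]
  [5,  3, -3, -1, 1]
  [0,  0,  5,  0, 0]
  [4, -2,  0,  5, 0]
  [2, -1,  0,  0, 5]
A Jordan chain for λ = 5 of length 3:
v_1 = (-1, -2, 0, -2, -1)ᵀ
v_2 = (2, 5, 0, 4, 2)ᵀ
v_3 = (1, 0, 0, 0, 0)ᵀ

Let N = A − (5)·I. We want v_3 with N^3 v_3 = 0 but N^2 v_3 ≠ 0; then v_{j-1} := N · v_j for j = 3, …, 2.

Pick v_3 = (1, 0, 0, 0, 0)ᵀ.
Then v_2 = N · v_3 = (2, 5, 0, 4, 2)ᵀ.
Then v_1 = N · v_2 = (-1, -2, 0, -2, -1)ᵀ.

Sanity check: (A − (5)·I) v_1 = (0, 0, 0, 0, 0)ᵀ = 0. ✓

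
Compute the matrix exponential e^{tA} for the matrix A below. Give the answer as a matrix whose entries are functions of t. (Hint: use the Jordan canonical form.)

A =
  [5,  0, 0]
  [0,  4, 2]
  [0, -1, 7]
e^{tA} =
  [exp(5*t), 0, 0]
  [0, -exp(6*t) + 2*exp(5*t), 2*exp(6*t) - 2*exp(5*t)]
  [0, -exp(6*t) + exp(5*t), 2*exp(6*t) - exp(5*t)]

Strategy: write A = P · J · P⁻¹ where J is a Jordan canonical form, so e^{tA} = P · e^{tJ} · P⁻¹, and e^{tJ} can be computed block-by-block.

A has Jordan form
J =
  [5, 0, 0]
  [0, 5, 0]
  [0, 0, 6]
(up to reordering of blocks).

Per-block formulas:
  For a 1×1 block at λ = 5: exp(t · [5]) = [e^(5t)].
  For a 1×1 block at λ = 6: exp(t · [6]) = [e^(6t)].

After assembling e^{tJ} and conjugating by P, we get:

e^{tA} =
  [exp(5*t), 0, 0]
  [0, -exp(6*t) + 2*exp(5*t), 2*exp(6*t) - 2*exp(5*t)]
  [0, -exp(6*t) + exp(5*t), 2*exp(6*t) - exp(5*t)]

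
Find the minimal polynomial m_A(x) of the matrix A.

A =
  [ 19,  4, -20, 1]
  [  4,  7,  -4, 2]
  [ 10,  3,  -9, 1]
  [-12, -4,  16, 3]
x^2 - 10*x + 25

The characteristic polynomial is χ_A(x) = (x - 5)^4, so the eigenvalues are known. The minimal polynomial is
  m_A(x) = Π_λ (x − λ)^{k_λ}
where k_λ is the size of the *largest* Jordan block for λ (equivalently, the smallest k with (A − λI)^k v = 0 for every generalised eigenvector v of λ).

  λ = 5: largest Jordan block has size 2, contributing (x − 5)^2

So m_A(x) = (x - 5)^2 = x^2 - 10*x + 25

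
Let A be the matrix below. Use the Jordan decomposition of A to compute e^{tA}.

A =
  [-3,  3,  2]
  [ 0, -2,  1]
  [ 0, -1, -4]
e^{tA} =
  [exp(-3*t), t^2*exp(-3*t)/2 + 3*t*exp(-3*t), t^2*exp(-3*t)/2 + 2*t*exp(-3*t)]
  [0, t*exp(-3*t) + exp(-3*t), t*exp(-3*t)]
  [0, -t*exp(-3*t), -t*exp(-3*t) + exp(-3*t)]

Strategy: write A = P · J · P⁻¹ where J is a Jordan canonical form, so e^{tA} = P · e^{tJ} · P⁻¹, and e^{tJ} can be computed block-by-block.

A has Jordan form
J =
  [-3,  1,  0]
  [ 0, -3,  1]
  [ 0,  0, -3]
(up to reordering of blocks).

Per-block formulas:
  For a 3×3 Jordan block J_3(-3): exp(t · J_3(-3)) = e^(-3t)·(I + t·N + (t^2/2)·N^2), where N is the 3×3 nilpotent shift.

After assembling e^{tJ} and conjugating by P, we get:

e^{tA} =
  [exp(-3*t), t^2*exp(-3*t)/2 + 3*t*exp(-3*t), t^2*exp(-3*t)/2 + 2*t*exp(-3*t)]
  [0, t*exp(-3*t) + exp(-3*t), t*exp(-3*t)]
  [0, -t*exp(-3*t), -t*exp(-3*t) + exp(-3*t)]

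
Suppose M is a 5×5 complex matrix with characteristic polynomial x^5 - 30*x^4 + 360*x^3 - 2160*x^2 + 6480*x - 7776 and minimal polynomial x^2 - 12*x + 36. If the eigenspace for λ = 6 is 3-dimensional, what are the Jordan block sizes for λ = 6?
Block sizes for λ = 6: [2, 2, 1]

Step 1 — from the characteristic polynomial, algebraic multiplicity of λ = 6 is 5. From dim ker(M − (6)·I) = 3, there are exactly 3 Jordan blocks for λ = 6.
Step 2 — from the minimal polynomial, the factor (x − 6)^2 tells us the largest block for λ = 6 has size 2.
Step 3 — with total size 5, 3 blocks, and largest block 2, the block sizes (in nonincreasing order) are [2, 2, 1].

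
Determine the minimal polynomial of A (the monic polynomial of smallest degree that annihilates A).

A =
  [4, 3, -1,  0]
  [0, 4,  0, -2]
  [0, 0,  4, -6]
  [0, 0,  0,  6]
x^3 - 14*x^2 + 64*x - 96

The characteristic polynomial is χ_A(x) = (x - 6)*(x - 4)^3, so the eigenvalues are known. The minimal polynomial is
  m_A(x) = Π_λ (x − λ)^{k_λ}
where k_λ is the size of the *largest* Jordan block for λ (equivalently, the smallest k with (A − λI)^k v = 0 for every generalised eigenvector v of λ).

  λ = 4: largest Jordan block has size 2, contributing (x − 4)^2
  λ = 6: largest Jordan block has size 1, contributing (x − 6)

So m_A(x) = (x - 6)*(x - 4)^2 = x^3 - 14*x^2 + 64*x - 96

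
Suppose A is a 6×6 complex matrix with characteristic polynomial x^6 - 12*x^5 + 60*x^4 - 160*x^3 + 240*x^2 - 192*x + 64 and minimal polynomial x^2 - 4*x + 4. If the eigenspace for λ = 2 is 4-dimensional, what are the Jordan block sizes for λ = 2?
Block sizes for λ = 2: [2, 2, 1, 1]

Step 1 — from the characteristic polynomial, algebraic multiplicity of λ = 2 is 6. From dim ker(A − (2)·I) = 4, there are exactly 4 Jordan blocks for λ = 2.
Step 2 — from the minimal polynomial, the factor (x − 2)^2 tells us the largest block for λ = 2 has size 2.
Step 3 — with total size 6, 4 blocks, and largest block 2, the block sizes (in nonincreasing order) are [2, 2, 1, 1].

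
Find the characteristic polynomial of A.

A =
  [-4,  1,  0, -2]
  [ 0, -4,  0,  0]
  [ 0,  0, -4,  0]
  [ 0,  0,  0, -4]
x^4 + 16*x^3 + 96*x^2 + 256*x + 256

Expanding det(x·I − A) (e.g. by cofactor expansion or by noting that A is similar to its Jordan form J, which has the same characteristic polynomial as A) gives
  χ_A(x) = x^4 + 16*x^3 + 96*x^2 + 256*x + 256
which factors as (x + 4)^4. The eigenvalues (with algebraic multiplicities) are λ = -4 with multiplicity 4.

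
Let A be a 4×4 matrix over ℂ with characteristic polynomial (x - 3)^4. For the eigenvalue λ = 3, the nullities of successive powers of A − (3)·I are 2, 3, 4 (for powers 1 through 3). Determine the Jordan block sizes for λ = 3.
Block sizes for λ = 3: [3, 1]

From the dimensions of kernels of powers, the number of Jordan blocks of size at least j is d_j − d_{j−1} where d_j = dim ker(N^j) (with d_0 = 0). Computing the differences gives [2, 1, 1].
The number of blocks of size exactly k is (#blocks of size ≥ k) − (#blocks of size ≥ k + 1), so the partition is: 1 block(s) of size 1, 1 block(s) of size 3.
In nonincreasing order the block sizes are [3, 1].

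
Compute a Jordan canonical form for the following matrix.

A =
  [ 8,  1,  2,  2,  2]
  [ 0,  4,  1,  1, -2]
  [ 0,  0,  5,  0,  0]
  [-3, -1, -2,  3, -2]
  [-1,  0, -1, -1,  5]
J_3(5) ⊕ J_1(5) ⊕ J_1(5)

The characteristic polynomial is
  det(x·I − A) = x^5 - 25*x^4 + 250*x^3 - 1250*x^2 + 3125*x - 3125 = (x - 5)^5

Eigenvalues and multiplicities (the geometric multiplicity of λ is n − rank(A − λI), which equals the number of Jordan blocks for λ):
  λ = 5: algebraic multiplicity = 5, geometric multiplicity = 3

Determining the block sizes for each eigenvalue:
  λ = 5: with am = 5 and gm = 3, the partition is not yet determined (e.g. several partitions of 5 into 3 parts exist). Let N = A − (5)·I. Computing rank(N^1) = 2, rank(N^2) = 1, rank(N^3) = 0; the number of blocks of size ≥ j is rank(N^{j−1}) − rank(N^j), giving [3, 1, 1]. So we have 1 block(s) of size 3, 2 block(s) of size 1 → block sizes [3, 1, 1]

Assembling the blocks gives a Jordan form
J =
  [5, 1, 0, 0, 0]
  [0, 5, 1, 0, 0]
  [0, 0, 5, 0, 0]
  [0, 0, 0, 5, 0]
  [0, 0, 0, 0, 5]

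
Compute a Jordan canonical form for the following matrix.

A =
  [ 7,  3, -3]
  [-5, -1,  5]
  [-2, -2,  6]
J_2(4) ⊕ J_1(4)

The characteristic polynomial is
  det(x·I − A) = x^3 - 12*x^2 + 48*x - 64 = (x - 4)^3

Eigenvalues and multiplicities (the geometric multiplicity of λ is n − rank(A − λI), which equals the number of Jordan blocks for λ):
  λ = 4: algebraic multiplicity = 3, geometric multiplicity = 2

Determining the block sizes for each eigenvalue:
  λ = 4: 2 blocks summing to 3 forces exactly one block of size 2 and the rest size 1 → block sizes [2, 1]

Assembling the blocks gives a Jordan form
J =
  [4, 1, 0]
  [0, 4, 0]
  [0, 0, 4]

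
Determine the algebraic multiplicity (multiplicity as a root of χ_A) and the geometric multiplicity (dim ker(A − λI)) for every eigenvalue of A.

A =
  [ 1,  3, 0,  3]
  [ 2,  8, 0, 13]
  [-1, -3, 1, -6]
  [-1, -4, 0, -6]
λ = 1: alg = 4, geom = 2

Step 1 — factor the characteristic polynomial to read off the algebraic multiplicities:
  χ_A(x) = (x - 1)^4

Step 2 — compute geometric multiplicities via the rank-nullity identity g(λ) = n − rank(A − λI):
  rank(A − (1)·I) = 2, so dim ker(A − (1)·I) = n − 2 = 2

Summary:
  λ = 1: algebraic multiplicity = 4, geometric multiplicity = 2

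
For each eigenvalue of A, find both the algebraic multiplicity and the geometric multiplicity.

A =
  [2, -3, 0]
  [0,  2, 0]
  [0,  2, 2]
λ = 2: alg = 3, geom = 2

Step 1 — factor the characteristic polynomial to read off the algebraic multiplicities:
  χ_A(x) = (x - 2)^3

Step 2 — compute geometric multiplicities via the rank-nullity identity g(λ) = n − rank(A − λI):
  rank(A − (2)·I) = 1, so dim ker(A − (2)·I) = n − 1 = 2

Summary:
  λ = 2: algebraic multiplicity = 3, geometric multiplicity = 2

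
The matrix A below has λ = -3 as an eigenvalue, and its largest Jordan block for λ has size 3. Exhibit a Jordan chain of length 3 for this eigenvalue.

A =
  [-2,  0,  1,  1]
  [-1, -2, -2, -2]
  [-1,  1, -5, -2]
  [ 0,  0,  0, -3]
A Jordan chain for λ = -3 of length 3:
v_1 = (1, -1, -1, 0)ᵀ
v_2 = (0, 1, 1, 0)ᵀ
v_3 = (0, 1, 0, 0)ᵀ

Let N = A − (-3)·I. We want v_3 with N^3 v_3 = 0 but N^2 v_3 ≠ 0; then v_{j-1} := N · v_j for j = 3, …, 2.

Pick v_3 = (0, 1, 0, 0)ᵀ.
Then v_2 = N · v_3 = (0, 1, 1, 0)ᵀ.
Then v_1 = N · v_2 = (1, -1, -1, 0)ᵀ.

Sanity check: (A − (-3)·I) v_1 = (0, 0, 0, 0)ᵀ = 0. ✓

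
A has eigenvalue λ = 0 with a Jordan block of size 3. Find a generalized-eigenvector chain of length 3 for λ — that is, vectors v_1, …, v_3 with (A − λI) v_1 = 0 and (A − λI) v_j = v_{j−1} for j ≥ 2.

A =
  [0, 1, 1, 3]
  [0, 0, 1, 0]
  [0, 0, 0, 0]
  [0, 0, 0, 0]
A Jordan chain for λ = 0 of length 3:
v_1 = (1, 0, 0, 0)ᵀ
v_2 = (1, 1, 0, 0)ᵀ
v_3 = (0, 0, 1, 0)ᵀ

Let N = A − (0)·I. We want v_3 with N^3 v_3 = 0 but N^2 v_3 ≠ 0; then v_{j-1} := N · v_j for j = 3, …, 2.

Pick v_3 = (0, 0, 1, 0)ᵀ.
Then v_2 = N · v_3 = (1, 1, 0, 0)ᵀ.
Then v_1 = N · v_2 = (1, 0, 0, 0)ᵀ.

Sanity check: (A − (0)·I) v_1 = (0, 0, 0, 0)ᵀ = 0. ✓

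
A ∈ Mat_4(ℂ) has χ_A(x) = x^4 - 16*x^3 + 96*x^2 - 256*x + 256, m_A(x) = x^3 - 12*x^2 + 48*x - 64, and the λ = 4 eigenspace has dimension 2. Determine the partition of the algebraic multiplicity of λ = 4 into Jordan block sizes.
Block sizes for λ = 4: [3, 1]

Step 1 — from the characteristic polynomial, algebraic multiplicity of λ = 4 is 4. From dim ker(A − (4)·I) = 2, there are exactly 2 Jordan blocks for λ = 4.
Step 2 — from the minimal polynomial, the factor (x − 4)^3 tells us the largest block for λ = 4 has size 3.
Step 3 — with total size 4, 2 blocks, and largest block 3, the block sizes (in nonincreasing order) are [3, 1].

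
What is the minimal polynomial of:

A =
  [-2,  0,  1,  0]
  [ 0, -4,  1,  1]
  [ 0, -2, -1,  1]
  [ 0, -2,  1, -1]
x^3 + 6*x^2 + 12*x + 8

The characteristic polynomial is χ_A(x) = (x + 2)^4, so the eigenvalues are known. The minimal polynomial is
  m_A(x) = Π_λ (x − λ)^{k_λ}
where k_λ is the size of the *largest* Jordan block for λ (equivalently, the smallest k with (A − λI)^k v = 0 for every generalised eigenvector v of λ).

  λ = -2: largest Jordan block has size 3, contributing (x + 2)^3

So m_A(x) = (x + 2)^3 = x^3 + 6*x^2 + 12*x + 8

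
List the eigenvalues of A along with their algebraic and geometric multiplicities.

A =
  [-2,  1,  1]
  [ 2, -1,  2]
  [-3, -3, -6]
λ = -3: alg = 3, geom = 2

Step 1 — factor the characteristic polynomial to read off the algebraic multiplicities:
  χ_A(x) = (x + 3)^3

Step 2 — compute geometric multiplicities via the rank-nullity identity g(λ) = n − rank(A − λI):
  rank(A − (-3)·I) = 1, so dim ker(A − (-3)·I) = n − 1 = 2

Summary:
  λ = -3: algebraic multiplicity = 3, geometric multiplicity = 2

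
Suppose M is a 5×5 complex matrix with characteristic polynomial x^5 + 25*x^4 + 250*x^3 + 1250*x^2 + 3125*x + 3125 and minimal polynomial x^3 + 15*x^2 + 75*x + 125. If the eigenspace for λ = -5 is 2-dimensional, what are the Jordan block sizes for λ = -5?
Block sizes for λ = -5: [3, 2]

Step 1 — from the characteristic polynomial, algebraic multiplicity of λ = -5 is 5. From dim ker(M − (-5)·I) = 2, there are exactly 2 Jordan blocks for λ = -5.
Step 2 — from the minimal polynomial, the factor (x + 5)^3 tells us the largest block for λ = -5 has size 3.
Step 3 — with total size 5, 2 blocks, and largest block 3, the block sizes (in nonincreasing order) are [3, 2].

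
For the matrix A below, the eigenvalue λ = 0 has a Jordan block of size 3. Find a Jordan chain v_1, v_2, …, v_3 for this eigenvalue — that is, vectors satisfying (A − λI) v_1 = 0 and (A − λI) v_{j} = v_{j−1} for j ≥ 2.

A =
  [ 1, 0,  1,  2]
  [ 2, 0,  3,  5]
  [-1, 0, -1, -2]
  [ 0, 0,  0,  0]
A Jordan chain for λ = 0 of length 3:
v_1 = (0, -1, 0, 0)ᵀ
v_2 = (1, 2, -1, 0)ᵀ
v_3 = (1, 0, 0, 0)ᵀ

Let N = A − (0)·I. We want v_3 with N^3 v_3 = 0 but N^2 v_3 ≠ 0; then v_{j-1} := N · v_j for j = 3, …, 2.

Pick v_3 = (1, 0, 0, 0)ᵀ.
Then v_2 = N · v_3 = (1, 2, -1, 0)ᵀ.
Then v_1 = N · v_2 = (0, -1, 0, 0)ᵀ.

Sanity check: (A − (0)·I) v_1 = (0, 0, 0, 0)ᵀ = 0. ✓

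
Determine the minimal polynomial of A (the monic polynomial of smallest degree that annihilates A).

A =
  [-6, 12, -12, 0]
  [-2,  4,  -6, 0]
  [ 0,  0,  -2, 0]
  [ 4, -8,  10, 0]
x^2 + 2*x

The characteristic polynomial is χ_A(x) = x^2*(x + 2)^2, so the eigenvalues are known. The minimal polynomial is
  m_A(x) = Π_λ (x − λ)^{k_λ}
where k_λ is the size of the *largest* Jordan block for λ (equivalently, the smallest k with (A − λI)^k v = 0 for every generalised eigenvector v of λ).

  λ = -2: largest Jordan block has size 1, contributing (x + 2)
  λ = 0: largest Jordan block has size 1, contributing (x − 0)

So m_A(x) = x*(x + 2) = x^2 + 2*x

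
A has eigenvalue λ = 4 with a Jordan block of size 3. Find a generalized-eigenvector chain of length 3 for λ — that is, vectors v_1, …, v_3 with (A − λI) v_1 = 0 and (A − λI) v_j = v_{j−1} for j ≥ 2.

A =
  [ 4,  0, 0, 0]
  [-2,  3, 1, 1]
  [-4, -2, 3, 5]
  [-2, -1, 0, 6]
A Jordan chain for λ = 4 of length 3:
v_1 = (0, -4, -2, -2)ᵀ
v_2 = (0, -2, -4, -2)ᵀ
v_3 = (1, 0, 0, 0)ᵀ

Let N = A − (4)·I. We want v_3 with N^3 v_3 = 0 but N^2 v_3 ≠ 0; then v_{j-1} := N · v_j for j = 3, …, 2.

Pick v_3 = (1, 0, 0, 0)ᵀ.
Then v_2 = N · v_3 = (0, -2, -4, -2)ᵀ.
Then v_1 = N · v_2 = (0, -4, -2, -2)ᵀ.

Sanity check: (A − (4)·I) v_1 = (0, 0, 0, 0)ᵀ = 0. ✓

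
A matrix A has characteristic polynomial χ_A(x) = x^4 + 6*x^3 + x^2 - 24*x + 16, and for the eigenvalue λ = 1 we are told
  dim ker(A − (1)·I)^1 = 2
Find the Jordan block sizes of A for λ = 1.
Block sizes for λ = 1: [1, 1]

From the dimensions of kernels of powers, the number of Jordan blocks of size at least j is d_j − d_{j−1} where d_j = dim ker(N^j) (with d_0 = 0). Computing the differences gives [2].
The number of blocks of size exactly k is (#blocks of size ≥ k) − (#blocks of size ≥ k + 1), so the partition is: 2 block(s) of size 1.
In nonincreasing order the block sizes are [1, 1].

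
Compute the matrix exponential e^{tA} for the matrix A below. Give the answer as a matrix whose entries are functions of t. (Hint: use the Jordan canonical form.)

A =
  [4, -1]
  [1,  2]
e^{tA} =
  [t*exp(3*t) + exp(3*t), -t*exp(3*t)]
  [t*exp(3*t), -t*exp(3*t) + exp(3*t)]

Strategy: write A = P · J · P⁻¹ where J is a Jordan canonical form, so e^{tA} = P · e^{tJ} · P⁻¹, and e^{tJ} can be computed block-by-block.

A has Jordan form
J =
  [3, 1]
  [0, 3]
(up to reordering of blocks).

Per-block formulas:
  For a 2×2 Jordan block J_2(3): exp(t · J_2(3)) = e^(3t)·(I + t·N), where N is the 2×2 nilpotent shift.

After assembling e^{tJ} and conjugating by P, we get:

e^{tA} =
  [t*exp(3*t) + exp(3*t), -t*exp(3*t)]
  [t*exp(3*t), -t*exp(3*t) + exp(3*t)]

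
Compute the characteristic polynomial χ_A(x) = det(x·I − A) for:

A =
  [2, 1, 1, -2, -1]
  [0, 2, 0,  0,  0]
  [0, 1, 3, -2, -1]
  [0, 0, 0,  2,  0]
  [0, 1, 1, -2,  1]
x^5 - 10*x^4 + 40*x^3 - 80*x^2 + 80*x - 32

Expanding det(x·I − A) (e.g. by cofactor expansion or by noting that A is similar to its Jordan form J, which has the same characteristic polynomial as A) gives
  χ_A(x) = x^5 - 10*x^4 + 40*x^3 - 80*x^2 + 80*x - 32
which factors as (x - 2)^5. The eigenvalues (with algebraic multiplicities) are λ = 2 with multiplicity 5.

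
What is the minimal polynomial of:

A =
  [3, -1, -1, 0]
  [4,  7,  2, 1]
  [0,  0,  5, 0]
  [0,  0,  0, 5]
x^3 - 15*x^2 + 75*x - 125

The characteristic polynomial is χ_A(x) = (x - 5)^4, so the eigenvalues are known. The minimal polynomial is
  m_A(x) = Π_λ (x − λ)^{k_λ}
where k_λ is the size of the *largest* Jordan block for λ (equivalently, the smallest k with (A − λI)^k v = 0 for every generalised eigenvector v of λ).

  λ = 5: largest Jordan block has size 3, contributing (x − 5)^3

So m_A(x) = (x - 5)^3 = x^3 - 15*x^2 + 75*x - 125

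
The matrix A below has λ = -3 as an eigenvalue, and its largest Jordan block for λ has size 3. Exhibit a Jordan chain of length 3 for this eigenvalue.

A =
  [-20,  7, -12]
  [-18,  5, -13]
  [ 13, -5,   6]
A Jordan chain for λ = -3 of length 3:
v_1 = (7, -7, -14)ᵀ
v_2 = (-17, -18, 13)ᵀ
v_3 = (1, 0, 0)ᵀ

Let N = A − (-3)·I. We want v_3 with N^3 v_3 = 0 but N^2 v_3 ≠ 0; then v_{j-1} := N · v_j for j = 3, …, 2.

Pick v_3 = (1, 0, 0)ᵀ.
Then v_2 = N · v_3 = (-17, -18, 13)ᵀ.
Then v_1 = N · v_2 = (7, -7, -14)ᵀ.

Sanity check: (A − (-3)·I) v_1 = (0, 0, 0)ᵀ = 0. ✓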